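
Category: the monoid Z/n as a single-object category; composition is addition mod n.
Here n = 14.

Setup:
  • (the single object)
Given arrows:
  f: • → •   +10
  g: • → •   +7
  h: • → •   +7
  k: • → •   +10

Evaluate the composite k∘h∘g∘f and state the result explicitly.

  0 +10≡10 +7≡3 +7≡10 +10≡6  (mod 14)
⟦path⟧: +6

Answer: +6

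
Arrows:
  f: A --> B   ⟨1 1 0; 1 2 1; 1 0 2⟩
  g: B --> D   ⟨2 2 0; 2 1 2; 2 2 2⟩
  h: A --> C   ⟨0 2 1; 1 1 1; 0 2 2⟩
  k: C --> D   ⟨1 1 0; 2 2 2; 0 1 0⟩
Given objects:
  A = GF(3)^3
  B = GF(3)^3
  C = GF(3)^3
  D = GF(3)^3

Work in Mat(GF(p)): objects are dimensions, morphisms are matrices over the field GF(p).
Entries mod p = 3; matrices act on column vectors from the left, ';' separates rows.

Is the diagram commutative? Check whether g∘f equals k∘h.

1) trace f;g:
  e0=⟨1,0,0⟩ f-->⟨1,1,1⟩ g-->⟨1,2,0⟩
  e1=⟨0,1,0⟩ f-->⟨1,2,0⟩ g-->⟨0,1,0⟩
  e2=⟨0,0,1⟩ f-->⟨0,1,2⟩ g-->⟨2,2,0⟩
  ⟦path⟧₁ = ⟨1 0 2; 2 1 2; 0 0 0⟩
2) trace h;k:
  e0=⟨1,0,0⟩ h-->⟨0,1,0⟩ k-->⟨1,2,1⟩
  e1=⟨0,1,0⟩ h-->⟨2,1,2⟩ k-->⟨0,1,1⟩
  e2=⟨0,0,1⟩ h-->⟨1,1,2⟩ k-->⟨2,2,1⟩
  ⟦path⟧₂ = ⟨1 0 2; 2 1 2; 1 1 1⟩
Equal? distinct morphisms ✗

Answer: DOES NOT COMMUTE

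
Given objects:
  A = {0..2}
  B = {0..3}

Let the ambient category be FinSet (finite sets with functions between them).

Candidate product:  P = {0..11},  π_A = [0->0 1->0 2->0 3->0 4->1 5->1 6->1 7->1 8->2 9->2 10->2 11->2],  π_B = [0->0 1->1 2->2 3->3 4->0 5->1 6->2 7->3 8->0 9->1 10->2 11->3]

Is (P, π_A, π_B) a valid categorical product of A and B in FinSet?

|A|·|B| = 3·4 = 12;  |P| = 12
Check the pairing map k ↦ (π_A(k), π_B(k)):
  0 -> (0,0)
  1 -> (0,1)
  2 -> (0,2)
  3 -> (0,3)
  4 -> (1,0)
  5 -> (1,1)
  6 -> (1,2)
  7 -> (1,3)
  8 -> (2,0)
  9 -> (2,1)
  10 -> (2,2)
  11 -> (2,3)
distinct pairs in image: 12 / 12 needed
  → bijection onto A×B; projections well-typed.

Answer: VALID PRODUCT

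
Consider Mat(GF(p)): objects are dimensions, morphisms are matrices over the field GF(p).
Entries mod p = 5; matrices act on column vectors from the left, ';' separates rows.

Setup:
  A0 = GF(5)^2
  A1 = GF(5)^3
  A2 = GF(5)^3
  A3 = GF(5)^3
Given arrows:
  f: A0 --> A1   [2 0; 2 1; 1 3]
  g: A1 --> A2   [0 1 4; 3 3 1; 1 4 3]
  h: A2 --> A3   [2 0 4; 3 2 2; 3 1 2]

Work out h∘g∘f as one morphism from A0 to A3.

  e0=⟨1,0⟩ f-->⟨2,2,1⟩ g-->⟨1,3,3⟩ h-->⟨4,0,2⟩
  e1=⟨0,1⟩ f-->⟨0,1,3⟩ g-->⟨3,1,3⟩ h-->⟨3,2,1⟩
composite: [4 3; 0 2; 2 1]

Answer: [4 3; 0 2; 2 1]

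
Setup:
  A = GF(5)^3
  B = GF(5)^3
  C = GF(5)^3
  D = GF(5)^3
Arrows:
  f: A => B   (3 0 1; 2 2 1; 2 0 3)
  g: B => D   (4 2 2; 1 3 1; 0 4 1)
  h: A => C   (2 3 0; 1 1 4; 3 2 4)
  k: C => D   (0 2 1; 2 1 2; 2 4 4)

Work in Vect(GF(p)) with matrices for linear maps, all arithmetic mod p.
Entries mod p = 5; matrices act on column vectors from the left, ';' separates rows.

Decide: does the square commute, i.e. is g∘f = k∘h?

Answer: COMMUTES

Work:
Along f;g (path 1):
  e0=[1,0,0] f=>[3,2,2] g=>[0,1,0]
  e1=[0,1,0] f=>[0,2,0] g=>[4,1,3]
  e2=[0,0,1] f=>[1,1,3] g=>[2,2,2]
  result₁ = (0 4 2; 1 1 2; 0 3 2)
Along h;k (path 2):
  e0=[1,0,0] h=>[2,1,3] k=>[0,1,0]
  e1=[0,1,0] h=>[3,1,2] k=>[4,1,3]
  e2=[0,0,1] h=>[0,4,4] k=>[2,2,2]
  result₂ = (0 4 2; 1 1 2; 0 3 2)
Equal? same morphism ✓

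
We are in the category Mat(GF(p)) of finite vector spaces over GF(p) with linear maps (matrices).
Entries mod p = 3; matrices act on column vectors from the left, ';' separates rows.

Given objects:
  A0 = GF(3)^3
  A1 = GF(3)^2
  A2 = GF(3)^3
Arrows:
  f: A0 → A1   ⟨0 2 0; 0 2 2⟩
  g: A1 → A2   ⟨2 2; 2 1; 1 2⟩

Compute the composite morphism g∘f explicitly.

  e0=⟨1,0,0⟩ f→⟨0,0⟩ g→⟨0,0,0⟩
  e1=⟨0,1,0⟩ f→⟨2,2⟩ g→⟨2,0,0⟩
  e2=⟨0,0,1⟩ f→⟨0,2⟩ g→⟨1,2,1⟩
⟦path⟧: ⟨0 2 1; 0 0 2; 0 0 1⟩

Answer: ⟨0 2 1; 0 0 2; 0 0 1⟩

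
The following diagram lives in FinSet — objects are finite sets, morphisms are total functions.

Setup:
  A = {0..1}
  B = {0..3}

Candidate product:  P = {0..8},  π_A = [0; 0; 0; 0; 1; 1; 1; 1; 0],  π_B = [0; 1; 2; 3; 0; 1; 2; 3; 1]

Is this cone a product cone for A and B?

Answer: NOT A VALID PRODUCT — |P|=9 ≠ |A|·|B|=8

Work:
|A|·|B| = 2·4 = 8;  |P| = 9
  → cardinalities differ; no bijection possible.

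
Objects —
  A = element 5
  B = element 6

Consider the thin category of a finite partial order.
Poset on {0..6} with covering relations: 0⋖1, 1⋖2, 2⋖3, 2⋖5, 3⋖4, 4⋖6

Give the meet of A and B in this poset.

Answer: A∧B = 2

Work:
{x : x<=A ∧ x<=B} = {0,1,2}  (A=5, B=6)
  0 <= 2
  1 <= 2
  2 <= 2
glb = 2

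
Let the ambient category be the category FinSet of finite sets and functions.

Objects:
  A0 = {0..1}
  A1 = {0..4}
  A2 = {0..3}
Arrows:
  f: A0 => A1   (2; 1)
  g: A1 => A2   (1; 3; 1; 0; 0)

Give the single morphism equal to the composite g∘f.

  0 f=>2 g=>1
  1 f=>1 g=>3
⟦path⟧: (1; 3)

Answer: (1; 3)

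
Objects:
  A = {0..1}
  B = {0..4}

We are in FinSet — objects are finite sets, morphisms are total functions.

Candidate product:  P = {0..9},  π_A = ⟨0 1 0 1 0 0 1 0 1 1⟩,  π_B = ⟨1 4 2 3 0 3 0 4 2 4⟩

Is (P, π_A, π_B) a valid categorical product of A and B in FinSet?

|A|·|B| = 2·5 = 10;  |P| = 10
Check the pairing map k ↦ (π_A(k), π_B(k)):
  0 -> (0,1)
  1 -> (1,4)
  2 -> (0,2)
  3 -> (1,3)
  4 -> (0,0)
  5 -> (0,3)
  6 -> (1,0)
  7 -> (0,4)
  8 -> (1,2)
  9 -> (1,4)  ✗ repeats pair of k=1
distinct pairs in image: 9 / 10 needed
  → (1,4) hit at k=1 and k=9

Answer: NOT A VALID PRODUCT — duplicate pair at indices 9,1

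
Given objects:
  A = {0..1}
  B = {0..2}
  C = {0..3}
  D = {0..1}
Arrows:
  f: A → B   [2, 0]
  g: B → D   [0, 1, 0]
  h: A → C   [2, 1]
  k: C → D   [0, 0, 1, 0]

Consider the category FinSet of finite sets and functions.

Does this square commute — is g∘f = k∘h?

Along f;g (path 1):
  0 f→2 g→0
  1 f→0 g→0
  result₁ = [0, 0]
Along h;k (path 2):
  0 h→2 k→1
  1 h→1 k→0
  result₂ = [1, 0]
Equal? NO — does not commute

Answer: DOES NOT COMMUTE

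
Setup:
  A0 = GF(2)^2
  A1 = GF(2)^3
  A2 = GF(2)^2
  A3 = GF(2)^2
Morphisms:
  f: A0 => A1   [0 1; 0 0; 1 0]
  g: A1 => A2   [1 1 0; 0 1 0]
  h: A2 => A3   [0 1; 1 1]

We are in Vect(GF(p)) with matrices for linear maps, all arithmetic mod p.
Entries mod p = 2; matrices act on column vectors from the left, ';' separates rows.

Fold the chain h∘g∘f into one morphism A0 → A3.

  e0=⟨1,0⟩ f=>⟨0,0,1⟩ g=>⟨0,0⟩ h=>⟨0,0⟩
  e1=⟨0,1⟩ f=>⟨1,0,0⟩ g=>⟨1,0⟩ h=>⟨0,1⟩
composite: [0 0; 0 1]

Answer: [0 0; 0 1]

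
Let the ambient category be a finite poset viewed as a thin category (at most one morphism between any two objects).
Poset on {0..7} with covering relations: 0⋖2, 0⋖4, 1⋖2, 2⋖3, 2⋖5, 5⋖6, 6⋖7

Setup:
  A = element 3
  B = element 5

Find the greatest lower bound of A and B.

{x : x<=A ∧ x<=B} = {0,1,2}  (A=3, B=5)
  0 <= 2
  1 <= 2
  2 <= 2
glb = 2

Answer: A∧B = 2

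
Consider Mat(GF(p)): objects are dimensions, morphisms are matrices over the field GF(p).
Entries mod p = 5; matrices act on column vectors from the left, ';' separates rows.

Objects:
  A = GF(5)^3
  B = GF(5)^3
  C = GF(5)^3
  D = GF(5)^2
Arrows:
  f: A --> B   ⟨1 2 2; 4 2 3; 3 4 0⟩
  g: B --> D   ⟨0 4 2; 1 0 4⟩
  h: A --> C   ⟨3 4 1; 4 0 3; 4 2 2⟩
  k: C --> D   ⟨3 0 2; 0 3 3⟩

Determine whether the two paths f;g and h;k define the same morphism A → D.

Along f;g (path 1):
  e0=[1,0,0] f-->[1,4,3] g-->[2,3]
  e1=[0,1,0] f-->[2,2,4] g-->[1,3]
  e2=[0,0,1] f-->[2,3,0] g-->[2,2]
  composite₁ = ⟨2 1 2; 3 3 2⟩
Along h;k (path 2):
  e0=[1,0,0] h-->[3,4,4] k-->[2,4]
  e1=[0,1,0] h-->[4,0,2] k-->[1,1]
  e2=[0,0,1] h-->[1,3,2] k-->[2,0]
  composite₂ = ⟨2 1 2; 4 1 0⟩
Equal? differ; not commutative

Answer: DOES NOT COMMUTE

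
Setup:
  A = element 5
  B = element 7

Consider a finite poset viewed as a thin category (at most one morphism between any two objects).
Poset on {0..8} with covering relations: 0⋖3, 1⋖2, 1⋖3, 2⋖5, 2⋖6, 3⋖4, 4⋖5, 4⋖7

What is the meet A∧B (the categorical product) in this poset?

Answer: A∧B = 4

Trace:
Common predecessors of 5,7: {0,1,3,4}
  0 ≤ 4
  1 ≤ 4
  3 ≤ 4
  4 ≤ 4
glb = 4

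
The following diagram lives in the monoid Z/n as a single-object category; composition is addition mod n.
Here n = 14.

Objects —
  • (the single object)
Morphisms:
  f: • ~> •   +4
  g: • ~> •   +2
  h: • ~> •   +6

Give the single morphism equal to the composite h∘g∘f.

Answer: +12

Trace:
  0 +4≡4 +2≡6 +6≡12  (mod 14)
result: +12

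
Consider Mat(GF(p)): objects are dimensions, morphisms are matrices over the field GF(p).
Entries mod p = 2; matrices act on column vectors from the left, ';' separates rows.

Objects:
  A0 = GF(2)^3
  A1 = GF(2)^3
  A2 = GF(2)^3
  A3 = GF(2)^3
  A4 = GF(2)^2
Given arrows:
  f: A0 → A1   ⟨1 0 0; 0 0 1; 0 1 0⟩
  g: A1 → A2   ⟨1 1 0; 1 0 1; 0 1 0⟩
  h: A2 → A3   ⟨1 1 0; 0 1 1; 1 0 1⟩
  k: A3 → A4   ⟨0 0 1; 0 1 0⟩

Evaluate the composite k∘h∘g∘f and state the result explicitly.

Answer: ⟨1 0 0; 1 1 1⟩

Work:
  e0=[1,0,0] f→[1,0,0] g→[1,1,0] h→[0,1,1] k→[1,1]
  e1=[0,1,0] f→[0,0,1] g→[0,1,0] h→[1,1,0] k→[0,1]
  e2=[0,0,1] f→[0,1,0] g→[1,0,1] h→[1,1,0] k→[0,1]
⟦path⟧: ⟨1 0 0; 1 1 1⟩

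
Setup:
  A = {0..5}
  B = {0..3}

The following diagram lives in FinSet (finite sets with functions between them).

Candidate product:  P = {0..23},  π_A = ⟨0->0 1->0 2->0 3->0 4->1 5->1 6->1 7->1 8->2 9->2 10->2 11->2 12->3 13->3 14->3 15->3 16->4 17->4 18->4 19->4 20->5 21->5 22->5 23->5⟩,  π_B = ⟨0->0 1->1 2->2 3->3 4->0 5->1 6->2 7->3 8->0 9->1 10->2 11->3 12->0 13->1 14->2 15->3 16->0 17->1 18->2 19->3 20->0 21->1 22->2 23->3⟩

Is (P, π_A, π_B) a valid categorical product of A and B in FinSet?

Answer: VALID PRODUCT

Derivation:
|A|·|B| = 6·4 = 24;  |P| = 24
Check the pairing map k ↦ (π_A(k), π_B(k)):
  0 -> (0,0)
  1 -> (0,1)
  2 -> (0,2)
  3 -> (0,3)
  4 -> (1,0)
  5 -> (1,1)
  6 -> (1,2)
  7 -> (1,3)
  8 -> (2,0)
  9 -> (2,1)
  10 -> (2,2)
  11 -> (2,3)
  12 -> (3,0)
  13 -> (3,1)
  14 -> (3,2)
  15 -> (3,3)
  16 -> (4,0)
  17 -> (4,1)
  18 -> (4,2)
  19 -> (4,3)
  20 -> (5,0)
  21 -> (5,1)
  22 -> (5,2)
  23 -> (5,3)
distinct pairs in image: 24 / 24 needed
  → bijection onto A×B; projections well-typed.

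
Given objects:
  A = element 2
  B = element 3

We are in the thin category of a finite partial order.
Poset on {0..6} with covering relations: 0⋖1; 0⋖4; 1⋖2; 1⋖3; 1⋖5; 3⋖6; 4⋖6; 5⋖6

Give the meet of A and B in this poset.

Answer: A∧B = 1

Trace:
Common predecessors of 2,3: {0,1}
  0 ⊑ 1
  1 ⊑ 1
glb = 1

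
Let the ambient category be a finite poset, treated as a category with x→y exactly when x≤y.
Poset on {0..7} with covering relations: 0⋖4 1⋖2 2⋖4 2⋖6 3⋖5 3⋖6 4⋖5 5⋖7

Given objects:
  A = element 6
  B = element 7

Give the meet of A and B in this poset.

Lower bounds of A=6 and B=7: {1,2,3}
  maximal lower bounds 2 and 3 are incomparable: neither 2⊑3 nor 3⊑2
→ no greatest lower bound exists

Answer: NO MEET EXISTS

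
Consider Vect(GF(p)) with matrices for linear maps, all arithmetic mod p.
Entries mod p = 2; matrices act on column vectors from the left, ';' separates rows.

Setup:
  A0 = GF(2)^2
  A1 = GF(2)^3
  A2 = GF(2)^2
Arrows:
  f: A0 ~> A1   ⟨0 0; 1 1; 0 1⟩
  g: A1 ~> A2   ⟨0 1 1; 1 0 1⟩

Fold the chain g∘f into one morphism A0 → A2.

  e0=⟨1,0⟩ f~>⟨0,1,0⟩ g~>⟨1,0⟩
  e1=⟨0,1⟩ f~>⟨0,1,1⟩ g~>⟨0,1⟩
composite: ⟨1 0; 0 1⟩

Answer: ⟨1 0; 0 1⟩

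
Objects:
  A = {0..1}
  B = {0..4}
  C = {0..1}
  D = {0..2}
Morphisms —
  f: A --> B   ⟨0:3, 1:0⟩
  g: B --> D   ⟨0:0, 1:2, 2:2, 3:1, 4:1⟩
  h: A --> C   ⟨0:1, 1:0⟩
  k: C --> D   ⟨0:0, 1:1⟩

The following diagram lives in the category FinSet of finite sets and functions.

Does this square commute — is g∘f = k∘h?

1) trace f;g:
  0 f-->3 g-->1
  1 f-->0 g-->0
  ⟦path⟧₁ = ⟨0:1, 1:0⟩
2) trace h;k:
  0 h-->1 k-->1
  1 h-->0 k-->0
  ⟦path⟧₂ = ⟨0:1, 1:0⟩
Equal? YES — commutes

Answer: COMMUTES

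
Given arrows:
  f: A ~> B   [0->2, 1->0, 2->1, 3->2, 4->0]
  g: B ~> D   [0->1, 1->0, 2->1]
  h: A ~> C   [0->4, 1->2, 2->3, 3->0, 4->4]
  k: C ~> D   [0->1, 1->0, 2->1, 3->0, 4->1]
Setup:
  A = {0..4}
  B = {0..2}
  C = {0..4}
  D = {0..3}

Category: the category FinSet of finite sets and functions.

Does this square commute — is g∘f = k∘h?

Path 1 = f;g:
  0 f~>2 g~>1
  1 f~>0 g~>1
  2 f~>1 g~>0
  3 f~>2 g~>1
  4 f~>0 g~>1
  ⟦path⟧₁ = [0->1, 1->1, 2->0, 3->1, 4->1]
Path 2 = h;k:
  0 h~>4 k~>1
  1 h~>2 k~>1
  2 h~>3 k~>0
  3 h~>0 k~>1
  4 h~>4 k~>1
  ⟦path⟧₂ = [0->1, 1->1, 2->0, 3->1, 4->1]
Equal? same morphism ✓

Answer: COMMUTES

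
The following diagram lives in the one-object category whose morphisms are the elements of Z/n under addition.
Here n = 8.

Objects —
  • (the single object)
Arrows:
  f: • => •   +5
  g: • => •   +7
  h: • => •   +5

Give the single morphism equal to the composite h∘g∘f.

Answer: +1

Work:
  0 +5≡5 +7≡4 +5≡1  (mod 8)
composite: +1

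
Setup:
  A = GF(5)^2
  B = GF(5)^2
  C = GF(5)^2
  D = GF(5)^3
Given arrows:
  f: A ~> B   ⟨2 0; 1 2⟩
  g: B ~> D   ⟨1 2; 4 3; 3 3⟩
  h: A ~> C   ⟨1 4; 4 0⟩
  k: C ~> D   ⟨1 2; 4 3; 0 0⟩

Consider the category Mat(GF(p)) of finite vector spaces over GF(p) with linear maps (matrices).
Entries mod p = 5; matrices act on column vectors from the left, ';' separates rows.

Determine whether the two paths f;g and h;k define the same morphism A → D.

Answer: DOES NOT COMMUTE

Derivation:
Path 1 = f;g:
  e0=[1,0] f~>[2,1] g~>[4,1,4]
  e1=[0,1] f~>[0,2] g~>[4,1,1]
  composite₁ = ⟨4 4; 1 1; 4 1⟩
Path 2 = h;k:
  e0=[1,0] h~>[1,4] k~>[4,1,0]
  e1=[0,1] h~>[4,0] k~>[4,1,0]
  composite₂ = ⟨4 4; 1 1; 0 0⟩
Equal? NO — does not commute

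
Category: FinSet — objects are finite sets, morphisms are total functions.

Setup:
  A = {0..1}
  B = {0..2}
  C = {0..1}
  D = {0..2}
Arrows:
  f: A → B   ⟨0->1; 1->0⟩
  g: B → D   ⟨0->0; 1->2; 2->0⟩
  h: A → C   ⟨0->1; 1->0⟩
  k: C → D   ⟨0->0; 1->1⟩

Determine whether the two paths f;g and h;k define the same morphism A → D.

1) trace f;g:
  0 f→1 g→2
  1 f→0 g→0
  ⟦path⟧₁ = ⟨0->2; 1->0⟩
2) trace h;k:
  0 h→1 k→1
  1 h→0 k→0
  ⟦path⟧₂ = ⟨0->1; 1->0⟩
Equal? differ; not commutative

Answer: DOES NOT COMMUTE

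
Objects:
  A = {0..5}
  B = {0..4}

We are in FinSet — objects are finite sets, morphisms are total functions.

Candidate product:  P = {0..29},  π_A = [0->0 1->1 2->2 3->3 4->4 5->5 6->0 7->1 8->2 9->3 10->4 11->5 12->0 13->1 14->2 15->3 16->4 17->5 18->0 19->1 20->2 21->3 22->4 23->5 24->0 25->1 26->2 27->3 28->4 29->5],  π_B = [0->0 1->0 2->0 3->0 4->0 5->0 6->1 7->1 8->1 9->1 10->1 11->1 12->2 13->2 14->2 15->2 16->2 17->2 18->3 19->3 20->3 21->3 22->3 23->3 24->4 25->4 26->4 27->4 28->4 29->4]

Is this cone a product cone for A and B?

Answer: VALID PRODUCT

Work:
|A|·|B| = 6·5 = 30;  |P| = 30
Check the pairing map k ↦ (π_A(k), π_B(k)):
  0 -> (0,0)
  1 -> (1,0)
  2 -> (2,0)
  3 -> (3,0)
  4 -> (4,0)
  5 -> (5,0)
  6 -> (0,1)
  7 -> (1,1)
  8 -> (2,1)
  9 -> (3,1)
  10 -> (4,1)
  11 -> (5,1)
  12 -> (0,2)
  13 -> (1,2)
  14 -> (2,2)
  15 -> (3,2)
  16 -> (4,2)
  17 -> (5,2)
  18 -> (0,3)
  19 -> (1,3)
  20 -> (2,3)
  21 -> (3,3)
  22 -> (4,3)
  23 -> (5,3)
  24 -> (0,4)
  25 -> (1,4)
  26 -> (2,4)
  27 -> (3,4)
  28 -> (4,4)
  29 -> (5,4)
distinct pairs in image: 30 / 30 needed
  → bijection onto A×B; projections well-typed.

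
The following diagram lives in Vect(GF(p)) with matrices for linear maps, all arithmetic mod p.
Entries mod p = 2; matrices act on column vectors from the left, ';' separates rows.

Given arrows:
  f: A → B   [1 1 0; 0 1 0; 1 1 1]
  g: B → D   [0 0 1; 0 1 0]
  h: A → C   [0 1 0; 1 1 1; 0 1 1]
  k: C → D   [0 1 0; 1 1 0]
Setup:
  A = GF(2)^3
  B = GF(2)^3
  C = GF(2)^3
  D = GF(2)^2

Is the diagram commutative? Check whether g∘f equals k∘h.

Along f;g (path 1):
  e0=(1,0,0) f→(1,0,1) g→(1,0)
  e1=(0,1,0) f→(1,1,1) g→(1,1)
  e2=(0,0,1) f→(0,0,1) g→(1,0)
  ⟦path⟧₁ = [1 1 1; 0 1 0]
Along h;k (path 2):
  e0=(1,0,0) h→(0,1,0) k→(1,1)
  e1=(0,1,0) h→(1,1,1) k→(1,0)
  e2=(0,0,1) h→(0,1,1) k→(1,1)
  ⟦path⟧₂ = [1 1 1; 1 0 1]
Equal? differ; not commutative

Answer: DOES NOT COMMUTE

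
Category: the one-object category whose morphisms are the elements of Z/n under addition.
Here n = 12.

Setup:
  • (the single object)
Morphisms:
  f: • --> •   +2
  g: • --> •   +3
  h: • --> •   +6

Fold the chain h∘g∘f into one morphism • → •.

Answer: +11

Trace:
  0 +2≡2 +3≡5 +6≡11  (mod 12)
result: +11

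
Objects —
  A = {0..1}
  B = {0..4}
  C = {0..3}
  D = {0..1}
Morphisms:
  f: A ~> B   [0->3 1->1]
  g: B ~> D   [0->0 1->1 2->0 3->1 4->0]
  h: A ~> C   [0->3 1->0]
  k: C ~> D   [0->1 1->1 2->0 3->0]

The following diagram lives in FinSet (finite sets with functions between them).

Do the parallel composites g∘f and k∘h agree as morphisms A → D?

Answer: DOES NOT COMMUTE

Work:
Path 1 = f;g:
  0 f~>3 g~>1
  1 f~>1 g~>1
  result₁ = [0->1 1->1]
Path 2 = h;k:
  0 h~>3 k~>0
  1 h~>0 k~>1
  result₂ = [0->0 1->1]
Equal? differ; not commutative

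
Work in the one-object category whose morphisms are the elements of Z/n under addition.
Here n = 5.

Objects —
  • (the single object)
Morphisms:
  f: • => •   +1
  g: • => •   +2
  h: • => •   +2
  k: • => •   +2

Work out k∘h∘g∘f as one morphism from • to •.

  0 +1≡1 +2≡3 +2≡0 +2≡2  (mod 5)
⟦path⟧: +2

Answer: +2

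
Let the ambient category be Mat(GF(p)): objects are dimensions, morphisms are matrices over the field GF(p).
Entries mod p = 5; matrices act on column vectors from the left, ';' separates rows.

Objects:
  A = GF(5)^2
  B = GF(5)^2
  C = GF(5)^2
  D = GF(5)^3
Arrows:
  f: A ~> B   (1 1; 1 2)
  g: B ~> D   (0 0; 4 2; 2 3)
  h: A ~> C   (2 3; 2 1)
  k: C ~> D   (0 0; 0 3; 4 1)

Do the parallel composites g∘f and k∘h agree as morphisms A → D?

Answer: COMMUTES

Derivation:
1) trace f;g:
  e0=[1,0] f~>[1,1] g~>[0,1,0]
  e1=[0,1] f~>[1,2] g~>[0,3,3]
  result₁ = (0 0; 1 3; 0 3)
2) trace h;k:
  e0=[1,0] h~>[2,2] k~>[0,1,0]
  e1=[0,1] h~>[3,1] k~>[0,3,3]
  result₂ = (0 0; 1 3; 0 3)
Equal? YES — commutes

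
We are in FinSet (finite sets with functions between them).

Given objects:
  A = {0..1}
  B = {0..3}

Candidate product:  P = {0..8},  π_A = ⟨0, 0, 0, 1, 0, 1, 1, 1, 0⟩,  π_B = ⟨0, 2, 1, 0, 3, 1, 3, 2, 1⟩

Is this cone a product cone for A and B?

Answer: NOT A VALID PRODUCT — |P|=9 ≠ |A|·|B|=8

Trace:
|A|·|B| = 2·4 = 8;  |P| = 9
  → cardinalities differ; no bijection possible.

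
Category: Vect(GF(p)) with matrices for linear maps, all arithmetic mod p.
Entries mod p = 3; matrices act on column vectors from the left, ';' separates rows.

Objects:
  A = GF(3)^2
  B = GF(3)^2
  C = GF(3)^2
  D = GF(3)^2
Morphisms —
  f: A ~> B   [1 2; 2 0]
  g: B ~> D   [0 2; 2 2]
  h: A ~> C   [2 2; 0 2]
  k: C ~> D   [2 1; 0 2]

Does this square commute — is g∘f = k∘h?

Answer: COMMUTES

Work:
Along f;g (path 1):
  e0=(1,0) f~>(1,2) g~>(1,0)
  e1=(0,1) f~>(2,0) g~>(0,1)
  result₁ = [1 0; 0 1]
Along h;k (path 2):
  e0=(1,0) h~>(2,0) k~>(1,0)
  e1=(0,1) h~>(2,2) k~>(0,1)
  result₂ = [1 0; 0 1]
Equal? equal; square commutes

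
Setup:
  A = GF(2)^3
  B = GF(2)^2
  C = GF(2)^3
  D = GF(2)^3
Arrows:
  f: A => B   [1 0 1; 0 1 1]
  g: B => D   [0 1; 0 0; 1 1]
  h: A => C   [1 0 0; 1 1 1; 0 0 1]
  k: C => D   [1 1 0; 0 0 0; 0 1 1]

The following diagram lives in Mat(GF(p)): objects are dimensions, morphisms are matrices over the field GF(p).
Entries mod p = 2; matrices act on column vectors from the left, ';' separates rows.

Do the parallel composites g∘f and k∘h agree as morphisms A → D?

Answer: COMMUTES

Work:
Path 1 = f;g:
  e0=[1,0,0] f=>[1,0] g=>[0,0,1]
  e1=[0,1,0] f=>[0,1] g=>[1,0,1]
  e2=[0,0,1] f=>[1,1] g=>[1,0,0]
  result₁ = [0 1 1; 0 0 0; 1 1 0]
Path 2 = h;k:
  e0=[1,0,0] h=>[1,1,0] k=>[0,0,1]
  e1=[0,1,0] h=>[0,1,0] k=>[1,0,1]
  e2=[0,0,1] h=>[0,1,1] k=>[1,0,0]
  result₂ = [0 1 1; 0 0 0; 1 1 0]
Equal? same morphism ✓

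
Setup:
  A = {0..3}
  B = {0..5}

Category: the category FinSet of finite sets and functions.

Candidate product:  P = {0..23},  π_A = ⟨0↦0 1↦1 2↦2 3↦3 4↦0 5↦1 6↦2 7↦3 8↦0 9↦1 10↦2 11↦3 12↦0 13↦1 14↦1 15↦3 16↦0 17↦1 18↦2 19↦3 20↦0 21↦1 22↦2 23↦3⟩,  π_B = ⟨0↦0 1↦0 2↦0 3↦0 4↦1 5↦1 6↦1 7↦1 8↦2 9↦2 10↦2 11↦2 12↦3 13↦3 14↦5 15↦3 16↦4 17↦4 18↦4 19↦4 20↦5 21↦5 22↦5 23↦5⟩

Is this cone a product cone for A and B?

Answer: NOT A VALID PRODUCT — duplicate pair at indices 21,14

Trace:
|A|·|B| = 4·6 = 24;  |P| = 24
Check the pairing map k ↦ (π_A(k), π_B(k)):
  0 ↦ (0,0)
  1 ↦ (1,0)
  2 ↦ (2,0)
  3 ↦ (3,0)
  4 ↦ (0,1)
  5 ↦ (1,1)
  6 ↦ (2,1)
  7 ↦ (3,1)
  8 ↦ (0,2)
  9 ↦ (1,2)
  10 ↦ (2,2)
  11 ↦ (3,2)
  12 ↦ (0,3)
  13 ↦ (1,3)
  14 ↦ (1,5)
  15 ↦ (3,3)
  16 ↦ (0,4)
  17 ↦ (1,4)
  18 ↦ (2,4)
  19 ↦ (3,4)
  20 ↦ (0,5)
  21 ↦ (1,5)  ✗ repeats pair of k=14
  22 ↦ (2,5)
  23 ↦ (3,5)
distinct pairs in image: 23 / 24 needed
  → (1,5) hit at k=14 and k=21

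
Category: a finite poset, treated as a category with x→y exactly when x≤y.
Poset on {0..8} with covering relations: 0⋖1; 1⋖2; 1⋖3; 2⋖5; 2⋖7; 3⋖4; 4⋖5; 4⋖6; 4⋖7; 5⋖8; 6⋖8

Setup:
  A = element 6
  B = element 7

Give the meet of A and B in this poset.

Answer: A∧B = 4

Work:
Lower bounds of A=6 and B=7: {0,1,3,4}
  0 ⊑ 4
  1 ⊑ 4
  3 ⊑ 4
  4 ⊑ 4
glb = 4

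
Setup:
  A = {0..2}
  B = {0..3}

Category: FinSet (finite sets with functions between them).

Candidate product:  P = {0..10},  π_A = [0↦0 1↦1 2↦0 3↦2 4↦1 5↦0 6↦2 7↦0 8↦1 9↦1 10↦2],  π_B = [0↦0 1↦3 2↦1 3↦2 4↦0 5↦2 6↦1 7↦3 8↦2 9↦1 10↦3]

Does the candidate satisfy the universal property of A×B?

Answer: NOT A VALID PRODUCT — |P|=11 ≠ |A|·|B|=12

Derivation:
|A|·|B| = 3·4 = 12;  |P| = 11
  → cardinalities differ; no bijection possible.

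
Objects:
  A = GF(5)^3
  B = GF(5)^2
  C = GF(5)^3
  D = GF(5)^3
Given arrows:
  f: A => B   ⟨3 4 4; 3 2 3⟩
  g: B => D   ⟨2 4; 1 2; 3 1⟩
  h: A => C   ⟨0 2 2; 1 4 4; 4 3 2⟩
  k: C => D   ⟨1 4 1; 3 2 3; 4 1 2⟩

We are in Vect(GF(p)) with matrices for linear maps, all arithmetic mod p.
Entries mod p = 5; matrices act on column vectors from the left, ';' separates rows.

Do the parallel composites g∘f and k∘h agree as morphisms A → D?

Along f;g (path 1):
  e0=(1,0,0) f=>(3,3) g=>(3,4,2)
  e1=(0,1,0) f=>(4,2) g=>(1,3,4)
  e2=(0,0,1) f=>(4,3) g=>(0,0,0)
  result₁ = ⟨3 1 0; 4 3 0; 2 4 0⟩
Along h;k (path 2):
  e0=(1,0,0) h=>(0,1,4) k=>(3,4,4)
  e1=(0,1,0) h=>(2,4,3) k=>(1,3,3)
  e2=(0,0,1) h=>(2,4,2) k=>(0,0,1)
  result₂ = ⟨3 1 0; 4 3 0; 4 3 1⟩
Equal? distinct morphisms ✗

Answer: DOES NOT COMMUTE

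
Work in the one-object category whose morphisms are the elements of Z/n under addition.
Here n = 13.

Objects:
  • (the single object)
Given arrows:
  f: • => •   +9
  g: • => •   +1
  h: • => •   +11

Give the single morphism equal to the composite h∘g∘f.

Answer: +8

Trace:
  0 +9≡9 +1≡10 +11≡8  (mod 13)
result: +8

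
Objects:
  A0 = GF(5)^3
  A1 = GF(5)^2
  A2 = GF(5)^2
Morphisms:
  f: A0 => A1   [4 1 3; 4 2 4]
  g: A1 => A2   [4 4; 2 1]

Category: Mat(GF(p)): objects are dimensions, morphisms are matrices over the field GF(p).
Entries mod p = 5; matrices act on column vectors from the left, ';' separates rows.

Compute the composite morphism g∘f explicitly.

Answer: [2 2 3; 2 4 0]

Work:
  e0=⟨1,0,0⟩ f=>⟨4,4⟩ g=>⟨2,2⟩
  e1=⟨0,1,0⟩ f=>⟨1,2⟩ g=>⟨2,4⟩
  e2=⟨0,0,1⟩ f=>⟨3,4⟩ g=>⟨3,0⟩
composite: [2 2 3; 2 4 0]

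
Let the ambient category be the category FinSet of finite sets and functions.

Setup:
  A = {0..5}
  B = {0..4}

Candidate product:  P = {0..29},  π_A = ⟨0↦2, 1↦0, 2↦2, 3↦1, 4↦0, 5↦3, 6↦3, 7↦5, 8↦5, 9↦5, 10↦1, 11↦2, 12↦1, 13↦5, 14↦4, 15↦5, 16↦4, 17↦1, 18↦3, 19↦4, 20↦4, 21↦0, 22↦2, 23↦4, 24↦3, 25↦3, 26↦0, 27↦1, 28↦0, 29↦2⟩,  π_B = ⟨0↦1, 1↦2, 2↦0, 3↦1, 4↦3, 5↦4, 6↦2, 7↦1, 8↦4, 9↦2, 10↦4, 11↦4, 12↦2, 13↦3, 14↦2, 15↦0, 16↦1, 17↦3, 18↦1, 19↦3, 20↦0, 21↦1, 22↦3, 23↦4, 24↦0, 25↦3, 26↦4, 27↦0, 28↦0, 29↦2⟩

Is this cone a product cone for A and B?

|A|·|B| = 6·5 = 30;  |P| = 30
Check the pairing map k ↦ (π_A(k), π_B(k)):
  0 ↦ (2,1)
  1 ↦ (0,2)
  2 ↦ (2,0)
  3 ↦ (1,1)
  4 ↦ (0,3)
  5 ↦ (3,4)
  6 ↦ (3,2)
  7 ↦ (5,1)
  8 ↦ (5,4)
  9 ↦ (5,2)
  10 ↦ (1,4)
  11 ↦ (2,4)
  12 ↦ (1,2)
  13 ↦ (5,3)
  14 ↦ (4,2)
  15 ↦ (5,0)
  16 ↦ (4,1)
  17 ↦ (1,3)
  18 ↦ (3,1)
  19 ↦ (4,3)
  20 ↦ (4,0)
  21 ↦ (0,1)
  22 ↦ (2,3)
  23 ↦ (4,4)
  24 ↦ (3,0)
  25 ↦ (3,3)
  26 ↦ (0,4)
  27 ↦ (1,0)
  28 ↦ (0,0)
  29 ↦ (2,2)
distinct pairs in image: 30 / 30 needed
  → bijection onto A×B; projections well-typed.

Answer: VALID PRODUCT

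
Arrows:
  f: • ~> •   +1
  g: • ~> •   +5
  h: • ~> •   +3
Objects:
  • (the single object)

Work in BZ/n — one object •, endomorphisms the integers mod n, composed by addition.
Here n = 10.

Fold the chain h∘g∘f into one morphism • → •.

  0 +1≡1 +5≡6 +3≡9  (mod 10)
composite: +9

Answer: +9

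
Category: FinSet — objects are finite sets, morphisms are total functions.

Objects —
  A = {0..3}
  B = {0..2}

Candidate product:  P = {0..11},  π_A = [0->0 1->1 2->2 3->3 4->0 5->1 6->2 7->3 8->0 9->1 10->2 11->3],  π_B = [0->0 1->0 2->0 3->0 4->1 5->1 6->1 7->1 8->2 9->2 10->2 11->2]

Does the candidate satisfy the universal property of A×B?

|A|·|B| = 4·3 = 12;  |P| = 12
Check the pairing map k ↦ (π_A(k), π_B(k)):
  0 -> (0,0)
  1 -> (1,0)
  2 -> (2,0)
  3 -> (3,0)
  4 -> (0,1)
  5 -> (1,1)
  6 -> (2,1)
  7 -> (3,1)
  8 -> (0,2)
  9 -> (1,2)
  10 -> (2,2)
  11 -> (3,2)
distinct pairs in image: 12 / 12 needed
  → bijection onto A×B; projections well-typed.

Answer: VALID PRODUCT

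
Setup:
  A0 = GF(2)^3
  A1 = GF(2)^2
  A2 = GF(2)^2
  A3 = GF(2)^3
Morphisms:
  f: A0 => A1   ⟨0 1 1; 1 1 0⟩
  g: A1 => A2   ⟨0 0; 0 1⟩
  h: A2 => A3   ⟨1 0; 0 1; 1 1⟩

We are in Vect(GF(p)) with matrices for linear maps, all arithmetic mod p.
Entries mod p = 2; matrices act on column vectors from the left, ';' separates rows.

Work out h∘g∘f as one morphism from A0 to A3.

  e0=[1,0,0] f=>[0,1] g=>[0,1] h=>[0,1,1]
  e1=[0,1,0] f=>[1,1] g=>[0,1] h=>[0,1,1]
  e2=[0,0,1] f=>[1,0] g=>[0,0] h=>[0,0,0]
composite: ⟨0 0 0; 1 1 0; 1 1 0⟩

Answer: ⟨0 0 0; 1 1 0; 1 1 0⟩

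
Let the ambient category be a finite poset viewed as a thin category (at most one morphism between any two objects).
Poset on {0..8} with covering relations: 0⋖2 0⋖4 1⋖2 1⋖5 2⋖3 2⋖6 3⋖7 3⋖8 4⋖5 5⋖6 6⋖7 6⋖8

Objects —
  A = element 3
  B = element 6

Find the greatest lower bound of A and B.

{x : x⊑A ∧ x⊑B} = {0,1,2}  (A=3, B=6)
  0 ⊑ 2
  1 ⊑ 2
  2 ⊑ 2
glb = 2

Answer: A∧B = 2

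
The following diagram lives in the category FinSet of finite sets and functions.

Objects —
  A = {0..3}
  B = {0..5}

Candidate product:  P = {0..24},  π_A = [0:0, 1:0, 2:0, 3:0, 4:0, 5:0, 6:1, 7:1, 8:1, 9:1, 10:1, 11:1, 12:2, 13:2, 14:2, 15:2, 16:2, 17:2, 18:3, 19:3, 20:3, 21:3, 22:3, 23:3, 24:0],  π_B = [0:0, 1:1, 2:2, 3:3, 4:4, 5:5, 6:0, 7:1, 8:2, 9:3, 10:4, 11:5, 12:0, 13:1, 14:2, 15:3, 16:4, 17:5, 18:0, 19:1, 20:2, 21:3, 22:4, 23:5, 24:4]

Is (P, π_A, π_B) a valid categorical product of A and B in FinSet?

|A|·|B| = 4·6 = 24;  |P| = 25
  → cardinalities differ; no bijection possible.

Answer: NOT A VALID PRODUCT — |P|=25 ≠ |A|·|B|=24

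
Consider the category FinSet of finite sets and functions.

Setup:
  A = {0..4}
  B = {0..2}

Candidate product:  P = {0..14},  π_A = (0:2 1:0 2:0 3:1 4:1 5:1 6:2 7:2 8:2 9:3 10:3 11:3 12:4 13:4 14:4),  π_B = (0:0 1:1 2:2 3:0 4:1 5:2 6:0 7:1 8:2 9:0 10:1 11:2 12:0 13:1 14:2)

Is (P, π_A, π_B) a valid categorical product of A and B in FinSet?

Answer: NOT A VALID PRODUCT — duplicate pair at indices 6,0

Trace:
|A|·|B| = 5·3 = 15;  |P| = 15
Check the pairing map k ↦ (π_A(k), π_B(k)):
  0 : (2,0)
  1 : (0,1)
  2 : (0,2)
  3 : (1,0)
  4 : (1,1)
  5 : (1,2)
  6 : (2,0)  ✗ repeats pair of k=0
  7 : (2,1)
  8 : (2,2)
  9 : (3,0)
  10 : (3,1)
  11 : (3,2)
  12 : (4,0)
  13 : (4,1)
  14 : (4,2)
distinct pairs in image: 14 / 15 needed
  → (2,0) hit at k=0 and k=6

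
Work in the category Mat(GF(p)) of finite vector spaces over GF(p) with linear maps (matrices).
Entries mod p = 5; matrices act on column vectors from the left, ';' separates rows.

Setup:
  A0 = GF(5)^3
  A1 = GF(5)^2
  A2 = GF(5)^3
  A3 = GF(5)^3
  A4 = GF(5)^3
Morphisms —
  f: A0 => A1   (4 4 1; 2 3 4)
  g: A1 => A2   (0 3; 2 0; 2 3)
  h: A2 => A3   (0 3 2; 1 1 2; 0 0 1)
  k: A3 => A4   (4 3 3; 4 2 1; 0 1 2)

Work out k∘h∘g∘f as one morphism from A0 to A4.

Answer: (1 1 4; 1 1 4; 0 0 0)

Derivation:
  e0=(1,0,0) f=>(4,2) g=>(1,3,4) h=>(2,2,4) k=>(1,1,0)
  e1=(0,1,0) f=>(4,3) g=>(4,3,2) h=>(3,1,2) k=>(1,1,0)
  e2=(0,0,1) f=>(1,4) g=>(2,2,4) h=>(4,2,4) k=>(4,4,0)
⟦path⟧: (1 1 4; 1 1 4; 0 0 0)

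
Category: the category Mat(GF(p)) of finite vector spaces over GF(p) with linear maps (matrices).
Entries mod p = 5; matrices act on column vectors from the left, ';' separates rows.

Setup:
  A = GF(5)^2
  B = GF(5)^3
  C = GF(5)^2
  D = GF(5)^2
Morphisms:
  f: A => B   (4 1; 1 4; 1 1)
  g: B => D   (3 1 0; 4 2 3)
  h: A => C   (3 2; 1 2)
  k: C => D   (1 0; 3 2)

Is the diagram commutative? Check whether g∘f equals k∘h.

Answer: COMMUTES

Derivation:
Path 1 = f;g:
  e0=(1,0) f=>(4,1,1) g=>(3,1)
  e1=(0,1) f=>(1,4,1) g=>(2,0)
  ⟦path⟧₁ = (3 2; 1 0)
Path 2 = h;k:
  e0=(1,0) h=>(3,1) k=>(3,1)
  e1=(0,1) h=>(2,2) k=>(2,0)
  ⟦path⟧₂ = (3 2; 1 0)
Equal? equal; square commutes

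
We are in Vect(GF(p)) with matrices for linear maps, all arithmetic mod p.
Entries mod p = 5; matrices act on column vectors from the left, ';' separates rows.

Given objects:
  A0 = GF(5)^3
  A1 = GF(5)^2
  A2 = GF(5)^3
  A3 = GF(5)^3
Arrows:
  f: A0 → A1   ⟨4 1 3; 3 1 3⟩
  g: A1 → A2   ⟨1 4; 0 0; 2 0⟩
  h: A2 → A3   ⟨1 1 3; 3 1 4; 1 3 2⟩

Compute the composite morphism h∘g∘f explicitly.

  e0=(1,0,0) f→(4,3) g→(1,0,3) h→(0,0,2)
  e1=(0,1,0) f→(1,1) g→(0,0,2) h→(1,3,4)
  e2=(0,0,1) f→(3,3) g→(0,0,1) h→(3,4,2)
composite: ⟨0 1 3; 0 3 4; 2 4 2⟩

Answer: ⟨0 1 3; 0 3 4; 2 4 2⟩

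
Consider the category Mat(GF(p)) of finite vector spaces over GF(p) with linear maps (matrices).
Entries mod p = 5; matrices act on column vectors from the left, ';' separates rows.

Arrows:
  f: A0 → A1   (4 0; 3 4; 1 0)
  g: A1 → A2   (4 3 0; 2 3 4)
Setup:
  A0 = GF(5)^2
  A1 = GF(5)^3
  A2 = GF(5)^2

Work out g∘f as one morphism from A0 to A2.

  e0=(1,0) f→(4,3,1) g→(0,1)
  e1=(0,1) f→(0,4,0) g→(2,2)
result: (0 2; 1 2)

Answer: (0 2; 1 2)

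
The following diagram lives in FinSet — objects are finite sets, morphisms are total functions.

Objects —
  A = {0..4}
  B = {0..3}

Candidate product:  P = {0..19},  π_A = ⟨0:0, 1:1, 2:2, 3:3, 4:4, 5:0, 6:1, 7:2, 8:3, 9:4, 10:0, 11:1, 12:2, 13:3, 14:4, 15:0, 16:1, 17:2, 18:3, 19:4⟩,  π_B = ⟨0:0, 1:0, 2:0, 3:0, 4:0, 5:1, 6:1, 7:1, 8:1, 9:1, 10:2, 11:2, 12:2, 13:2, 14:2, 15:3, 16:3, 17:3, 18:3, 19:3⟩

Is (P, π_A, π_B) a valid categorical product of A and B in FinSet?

Answer: VALID PRODUCT

Derivation:
|A|·|B| = 5·4 = 20;  |P| = 20
Check the pairing map k ↦ (π_A(k), π_B(k)):
  0 : (0,0)
  1 : (1,0)
  2 : (2,0)
  3 : (3,0)
  4 : (4,0)
  5 : (0,1)
  6 : (1,1)
  7 : (2,1)
  8 : (3,1)
  9 : (4,1)
  10 : (0,2)
  11 : (1,2)
  12 : (2,2)
  13 : (3,2)
  14 : (4,2)
  15 : (0,3)
  16 : (1,3)
  17 : (2,3)
  18 : (3,3)
  19 : (4,3)
distinct pairs in image: 20 / 20 needed
  → bijection onto A×B; projections well-typed.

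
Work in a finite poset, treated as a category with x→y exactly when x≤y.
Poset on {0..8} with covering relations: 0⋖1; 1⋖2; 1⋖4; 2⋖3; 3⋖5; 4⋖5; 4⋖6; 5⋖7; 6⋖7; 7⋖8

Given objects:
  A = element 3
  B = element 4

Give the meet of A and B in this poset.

Answer: A∧B = 1

Work:
Lower bounds of A=3 and B=4: {0,1}
  0 <= 1
  1 <= 1
glb = 1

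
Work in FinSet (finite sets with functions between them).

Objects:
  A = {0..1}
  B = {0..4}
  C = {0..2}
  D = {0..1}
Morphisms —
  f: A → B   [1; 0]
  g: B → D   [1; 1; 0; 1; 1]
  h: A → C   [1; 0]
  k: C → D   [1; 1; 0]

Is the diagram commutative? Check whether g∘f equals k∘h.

Answer: COMMUTES

Derivation:
1) trace f;g:
  0 f→1 g→1
  1 f→0 g→1
  composite₁ = [1; 1]
2) trace h;k:
  0 h→1 k→1
  1 h→0 k→1
  composite₂ = [1; 1]
Equal? same morphism ✓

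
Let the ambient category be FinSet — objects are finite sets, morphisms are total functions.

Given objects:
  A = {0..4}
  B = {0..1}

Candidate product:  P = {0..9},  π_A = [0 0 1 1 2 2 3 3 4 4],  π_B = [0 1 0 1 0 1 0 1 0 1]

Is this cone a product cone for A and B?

|A|·|B| = 5·2 = 10;  |P| = 10
Check the pairing map k ↦ (π_A(k), π_B(k)):
  0 -> (0,0)
  1 -> (0,1)
  2 -> (1,0)
  3 -> (1,1)
  4 -> (2,0)
  5 -> (2,1)
  6 -> (3,0)
  7 -> (3,1)
  8 -> (4,0)
  9 -> (4,1)
distinct pairs in image: 10 / 10 needed
  → bijection onto A×B; projections well-typed.

Answer: VALID PRODUCT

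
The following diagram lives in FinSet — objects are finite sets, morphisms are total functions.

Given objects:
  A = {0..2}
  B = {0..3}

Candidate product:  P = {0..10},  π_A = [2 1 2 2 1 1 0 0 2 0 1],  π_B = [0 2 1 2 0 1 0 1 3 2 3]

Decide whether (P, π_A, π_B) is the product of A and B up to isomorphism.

Answer: NOT A VALID PRODUCT — |P|=11 ≠ |A|·|B|=12

Derivation:
|A|·|B| = 3·4 = 12;  |P| = 11
  → cardinalities differ; no bijection possible.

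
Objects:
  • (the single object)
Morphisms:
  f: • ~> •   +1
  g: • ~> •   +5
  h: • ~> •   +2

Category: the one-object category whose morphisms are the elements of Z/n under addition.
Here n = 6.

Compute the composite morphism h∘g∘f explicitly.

  0 +1≡1 +5≡0 +2≡2  (mod 6)
⟦path⟧: +2

Answer: +2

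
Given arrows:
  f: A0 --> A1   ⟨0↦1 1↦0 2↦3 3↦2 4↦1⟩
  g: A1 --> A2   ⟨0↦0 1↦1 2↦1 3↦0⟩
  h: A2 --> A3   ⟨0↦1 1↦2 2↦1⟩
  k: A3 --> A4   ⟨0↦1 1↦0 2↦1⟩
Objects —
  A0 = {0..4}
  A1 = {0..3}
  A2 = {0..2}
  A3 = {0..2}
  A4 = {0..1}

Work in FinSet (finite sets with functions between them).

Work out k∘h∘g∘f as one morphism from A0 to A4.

Answer: ⟨0↦1 1↦0 2↦0 3↦1 4↦1⟩

Trace:
  0 f-->1 g-->1 h-->2 k-->1
  1 f-->0 g-->0 h-->1 k-->0
  2 f-->3 g-->0 h-->1 k-->0
  3 f-->2 g-->1 h-->2 k-->1
  4 f-->1 g-->1 h-->2 k-->1
⟦path⟧: ⟨0↦1 1↦0 2↦0 3↦1 4↦1⟩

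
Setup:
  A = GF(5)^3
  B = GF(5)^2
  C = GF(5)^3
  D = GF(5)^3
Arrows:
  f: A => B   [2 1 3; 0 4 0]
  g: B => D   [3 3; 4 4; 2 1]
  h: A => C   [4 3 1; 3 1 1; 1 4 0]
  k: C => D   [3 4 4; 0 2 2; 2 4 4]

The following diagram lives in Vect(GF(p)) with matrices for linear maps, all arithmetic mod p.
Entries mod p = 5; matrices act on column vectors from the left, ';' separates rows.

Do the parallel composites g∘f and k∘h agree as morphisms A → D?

Answer: DOES NOT COMMUTE

Trace:
1) trace f;g:
  e0=(1,0,0) f=>(2,0) g=>(1,3,4)
  e1=(0,1,0) f=>(1,4) g=>(0,0,1)
  e2=(0,0,1) f=>(3,0) g=>(4,2,1)
  ⟦path⟧₁ = [1 0 4; 3 0 2; 4 1 1]
2) trace h;k:
  e0=(1,0,0) h=>(4,3,1) k=>(3,3,4)
  e1=(0,1,0) h=>(3,1,4) k=>(4,0,1)
  e2=(0,0,1) h=>(1,1,0) k=>(2,2,1)
  ⟦path⟧₂ = [3 4 2; 3 0 2; 4 1 1]
Equal? NO — does not commute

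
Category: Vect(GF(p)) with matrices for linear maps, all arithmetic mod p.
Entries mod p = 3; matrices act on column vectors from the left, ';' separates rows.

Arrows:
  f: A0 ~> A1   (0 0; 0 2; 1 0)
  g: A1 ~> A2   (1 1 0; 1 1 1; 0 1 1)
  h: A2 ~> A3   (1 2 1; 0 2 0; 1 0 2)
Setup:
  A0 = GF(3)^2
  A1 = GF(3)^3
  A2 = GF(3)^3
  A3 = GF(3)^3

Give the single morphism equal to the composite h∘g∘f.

  e0=(1,0) f~>(0,0,1) g~>(0,1,1) h~>(0,2,2)
  e1=(0,1) f~>(0,2,0) g~>(2,2,2) h~>(2,1,0)
⟦path⟧: (0 2; 2 1; 2 0)

Answer: (0 2; 2 1; 2 0)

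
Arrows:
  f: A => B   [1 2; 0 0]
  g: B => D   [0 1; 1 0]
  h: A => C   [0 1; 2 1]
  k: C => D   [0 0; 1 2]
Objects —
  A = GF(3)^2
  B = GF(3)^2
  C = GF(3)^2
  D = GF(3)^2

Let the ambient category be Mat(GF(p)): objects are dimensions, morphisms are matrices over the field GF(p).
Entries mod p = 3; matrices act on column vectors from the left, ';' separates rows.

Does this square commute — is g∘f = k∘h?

Answer: DOES NOT COMMUTE

Derivation:
Path 1 = f;g:
  e0=⟨1,0⟩ f=>⟨1,0⟩ g=>⟨0,1⟩
  e1=⟨0,1⟩ f=>⟨2,0⟩ g=>⟨0,2⟩
  composite₁ = [0 0; 1 2]
Path 2 = h;k:
  e0=⟨1,0⟩ h=>⟨0,2⟩ k=>⟨0,1⟩
  e1=⟨0,1⟩ h=>⟨1,1⟩ k=>⟨0,0⟩
  composite₂ = [0 0; 1 0]
Equal? NO — does not commute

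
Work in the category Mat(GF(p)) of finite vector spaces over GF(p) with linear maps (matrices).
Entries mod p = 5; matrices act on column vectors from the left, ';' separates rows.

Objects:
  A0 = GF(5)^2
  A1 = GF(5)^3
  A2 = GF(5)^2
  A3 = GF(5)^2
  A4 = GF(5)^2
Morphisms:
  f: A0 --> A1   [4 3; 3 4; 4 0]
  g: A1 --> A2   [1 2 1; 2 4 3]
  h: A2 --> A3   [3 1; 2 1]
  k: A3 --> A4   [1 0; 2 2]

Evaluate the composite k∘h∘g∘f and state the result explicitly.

Answer: [4 0; 3 3]

Trace:
  e0=(1,0) f-->(4,3,4) g-->(4,2) h-->(4,0) k-->(4,3)
  e1=(0,1) f-->(3,4,0) g-->(1,2) h-->(0,4) k-->(0,3)
composite: [4 0; 3 3]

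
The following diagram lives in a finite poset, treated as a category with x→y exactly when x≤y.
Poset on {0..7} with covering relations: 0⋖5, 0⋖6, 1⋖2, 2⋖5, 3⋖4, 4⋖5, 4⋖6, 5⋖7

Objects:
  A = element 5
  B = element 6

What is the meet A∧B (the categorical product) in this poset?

Answer: NO MEET EXISTS

Trace:
Common predecessors of 5,6: {0,3,4}
  maximal lower bounds 0 and 4 are incomparable: neither 0⊑4 nor 4⊑0
→ no greatest lower bound exists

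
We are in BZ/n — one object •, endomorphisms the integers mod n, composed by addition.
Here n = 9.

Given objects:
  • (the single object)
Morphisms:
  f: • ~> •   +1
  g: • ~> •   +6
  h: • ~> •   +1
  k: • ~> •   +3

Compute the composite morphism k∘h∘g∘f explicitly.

Answer: +2

Work:
  0 +1≡1 +6≡7 +1≡8 +3≡2  (mod 9)
⟦path⟧: +2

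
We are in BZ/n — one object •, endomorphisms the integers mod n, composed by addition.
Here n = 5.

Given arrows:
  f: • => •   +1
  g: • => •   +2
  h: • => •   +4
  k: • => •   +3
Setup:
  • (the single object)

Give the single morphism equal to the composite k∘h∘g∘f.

  0 +1≡1 +2≡3 +4≡2 +3≡0  (mod 5)
⟦path⟧: +0

Answer: +0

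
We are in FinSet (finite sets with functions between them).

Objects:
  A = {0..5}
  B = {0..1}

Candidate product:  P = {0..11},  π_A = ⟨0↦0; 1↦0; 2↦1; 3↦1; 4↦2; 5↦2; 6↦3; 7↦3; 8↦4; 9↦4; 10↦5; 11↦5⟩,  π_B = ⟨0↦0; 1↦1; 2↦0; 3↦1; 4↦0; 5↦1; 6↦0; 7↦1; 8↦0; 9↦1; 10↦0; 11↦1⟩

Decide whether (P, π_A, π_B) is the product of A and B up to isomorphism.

|A|·|B| = 6·2 = 12;  |P| = 12
Check the pairing map k ↦ (π_A(k), π_B(k)):
  0 ↦ (0,0)
  1 ↦ (0,1)
  2 ↦ (1,0)
  3 ↦ (1,1)
  4 ↦ (2,0)
  5 ↦ (2,1)
  6 ↦ (3,0)
  7 ↦ (3,1)
  8 ↦ (4,0)
  9 ↦ (4,1)
  10 ↦ (5,0)
  11 ↦ (5,1)
distinct pairs in image: 12 / 12 needed
  → bijection onto A×B; projections well-typed.

Answer: VALID PRODUCT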